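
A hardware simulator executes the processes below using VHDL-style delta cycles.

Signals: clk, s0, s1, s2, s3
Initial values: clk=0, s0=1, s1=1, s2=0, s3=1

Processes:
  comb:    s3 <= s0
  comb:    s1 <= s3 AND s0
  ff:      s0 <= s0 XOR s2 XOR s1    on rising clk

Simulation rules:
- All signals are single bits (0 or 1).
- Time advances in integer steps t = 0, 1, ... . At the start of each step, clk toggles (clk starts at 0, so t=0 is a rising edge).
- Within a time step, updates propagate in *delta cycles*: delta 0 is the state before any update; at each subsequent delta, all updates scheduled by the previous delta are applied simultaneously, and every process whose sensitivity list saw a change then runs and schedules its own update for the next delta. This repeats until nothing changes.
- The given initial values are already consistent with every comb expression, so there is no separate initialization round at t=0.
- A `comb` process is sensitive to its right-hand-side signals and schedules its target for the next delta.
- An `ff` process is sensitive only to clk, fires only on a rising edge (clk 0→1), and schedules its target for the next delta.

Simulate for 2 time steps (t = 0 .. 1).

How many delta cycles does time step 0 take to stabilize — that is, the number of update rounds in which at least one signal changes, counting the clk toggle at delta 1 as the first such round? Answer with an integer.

3

t0.Δ0 s1=1 clk=0 s2=0 s3=1 s0=1
t0.Δ1 s1=1 clk=1 s2=0 s3=1 s0=1
t0.Δ2 s1=1 clk=1 s2=0 s3=1 s0=0
t0.Δ3 s1=0 clk=1 s2=0 s3=0 s0=0
t1.Δ0 s1=0 clk=1 s2=0 s3=0 s0=0
t1.Δ1 s1=0 clk=0 s2=0 s3=0 s0=0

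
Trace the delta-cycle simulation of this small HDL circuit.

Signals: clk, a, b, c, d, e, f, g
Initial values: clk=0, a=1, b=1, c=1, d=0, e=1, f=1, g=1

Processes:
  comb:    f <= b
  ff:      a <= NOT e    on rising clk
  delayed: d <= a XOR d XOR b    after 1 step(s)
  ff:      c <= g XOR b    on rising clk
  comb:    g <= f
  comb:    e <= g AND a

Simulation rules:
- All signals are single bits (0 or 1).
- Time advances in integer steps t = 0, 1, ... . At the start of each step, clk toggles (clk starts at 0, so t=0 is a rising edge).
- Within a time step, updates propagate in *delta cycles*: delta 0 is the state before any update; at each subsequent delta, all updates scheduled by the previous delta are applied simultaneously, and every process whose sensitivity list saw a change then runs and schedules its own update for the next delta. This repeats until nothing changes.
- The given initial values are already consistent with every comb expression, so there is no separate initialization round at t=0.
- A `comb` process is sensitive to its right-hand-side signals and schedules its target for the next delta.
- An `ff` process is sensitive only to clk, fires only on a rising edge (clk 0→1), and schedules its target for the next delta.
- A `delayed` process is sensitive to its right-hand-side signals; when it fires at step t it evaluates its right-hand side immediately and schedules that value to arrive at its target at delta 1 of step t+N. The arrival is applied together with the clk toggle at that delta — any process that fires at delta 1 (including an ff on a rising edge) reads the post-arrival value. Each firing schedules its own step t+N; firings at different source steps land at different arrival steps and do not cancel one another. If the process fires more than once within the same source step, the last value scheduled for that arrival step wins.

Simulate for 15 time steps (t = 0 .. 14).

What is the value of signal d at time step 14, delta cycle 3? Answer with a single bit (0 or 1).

0

t0.Δ0 g=1 clk=0 b=1 f=1 a=1 e=1 c=1 d=0
t0.Δ1 g=1 clk=1 b=1 f=1 a=1 e=1 c=1 d=0
t0.Δ2 g=1 clk=1 b=1 f=1 a=0 e=1 c=0 d=0
t0.Δ3 g=1 clk=1 b=1 f=1 a=0 e=0 c=0 d=0
t1.Δ0 g=1 clk=1 b=1 f=1 a=0 e=0 c=0 d=0
t1.Δ1 g=1 clk=0 b=1 f=1 a=0 e=0 c=0 d=1
t2.Δ0 g=1 clk=0 b=1 f=1 a=0 e=0 c=0 d=1
t2.Δ1 g=1 clk=1 b=1 f=1 a=0 e=0 c=0 d=0
t2.Δ2 g=1 clk=1 b=1 f=1 a=1 e=0 c=0 d=0
t2.Δ3 g=1 clk=1 b=1 f=1 a=1 e=1 c=0 d=0
t3.Δ0 g=1 clk=1 b=1 f=1 a=1 e=1 c=0 d=0
t3.Δ1 g=1 clk=0 b=1 f=1 a=1 e=1 c=0 d=0
t4.Δ0 g=1 clk=0 b=1 f=1 a=1 e=1 c=0 d=0
t4.Δ1 g=1 clk=1 b=1 f=1 a=1 e=1 c=0 d=0
t4.Δ2 g=1 clk=1 b=1 f=1 a=0 e=1 c=0 d=0
t4.Δ3 g=1 clk=1 b=1 f=1 a=0 e=0 c=0 d=0
t5.Δ0 g=1 clk=1 b=1 f=1 a=0 e=0 c=0 d=0
t5.Δ1 g=1 clk=0 b=1 f=1 a=0 e=0 c=0 d=1
t6.Δ0 g=1 clk=0 b=1 f=1 a=0 e=0 c=0 d=1
t6.Δ1 g=1 clk=1 b=1 f=1 a=0 e=0 c=0 d=0
t6.Δ2 g=1 clk=1 b=1 f=1 a=1 e=0 c=0 d=0
t6.Δ3 g=1 clk=1 b=1 f=1 a=1 e=1 c=0 d=0
t7.Δ0 g=1 clk=1 b=1 f=1 a=1 e=1 c=0 d=0
t7.Δ1 g=1 clk=0 b=1 f=1 a=1 e=1 c=0 d=0
t8.Δ0 g=1 clk=0 b=1 f=1 a=1 e=1 c=0 d=0
t8.Δ1 g=1 clk=1 b=1 f=1 a=1 e=1 c=0 d=0
t8.Δ2 g=1 clk=1 b=1 f=1 a=0 e=1 c=0 d=0
t8.Δ3 g=1 clk=1 b=1 f=1 a=0 e=0 c=0 d=0
t9.Δ0 g=1 clk=1 b=1 f=1 a=0 e=0 c=0 d=0
t9.Δ1 g=1 clk=0 b=1 f=1 a=0 e=0 c=0 d=1
t10.Δ0 g=1 clk=0 b=1 f=1 a=0 e=0 c=0 d=1
t10.Δ1 g=1 clk=1 b=1 f=1 a=0 e=0 c=0 d=0
t10.Δ2 g=1 clk=1 b=1 f=1 a=1 e=0 c=0 d=0
t10.Δ3 g=1 clk=1 b=1 f=1 a=1 e=1 c=0 d=0
t11.Δ0 g=1 clk=1 b=1 f=1 a=1 e=1 c=0 d=0
t11.Δ1 g=1 clk=0 b=1 f=1 a=1 e=1 c=0 d=0
t12.Δ0 g=1 clk=0 b=1 f=1 a=1 e=1 c=0 d=0
t12.Δ1 g=1 clk=1 b=1 f=1 a=1 e=1 c=0 d=0
t12.Δ2 g=1 clk=1 b=1 f=1 a=0 e=1 c=0 d=0
t12.Δ3 g=1 clk=1 b=1 f=1 a=0 e=0 c=0 d=0
t13.Δ0 g=1 clk=1 b=1 f=1 a=0 e=0 c=0 d=0
t13.Δ1 g=1 clk=0 b=1 f=1 a=0 e=0 c=0 d=1
t14.Δ0 g=1 clk=0 b=1 f=1 a=0 e=0 c=0 d=1
t14.Δ1 g=1 clk=1 b=1 f=1 a=0 e=0 c=0 d=0
t14.Δ2 g=1 clk=1 b=1 f=1 a=1 e=0 c=0 d=0
t14.Δ3 g=1 clk=1 b=1 f=1 a=1 e=1 c=0 d=0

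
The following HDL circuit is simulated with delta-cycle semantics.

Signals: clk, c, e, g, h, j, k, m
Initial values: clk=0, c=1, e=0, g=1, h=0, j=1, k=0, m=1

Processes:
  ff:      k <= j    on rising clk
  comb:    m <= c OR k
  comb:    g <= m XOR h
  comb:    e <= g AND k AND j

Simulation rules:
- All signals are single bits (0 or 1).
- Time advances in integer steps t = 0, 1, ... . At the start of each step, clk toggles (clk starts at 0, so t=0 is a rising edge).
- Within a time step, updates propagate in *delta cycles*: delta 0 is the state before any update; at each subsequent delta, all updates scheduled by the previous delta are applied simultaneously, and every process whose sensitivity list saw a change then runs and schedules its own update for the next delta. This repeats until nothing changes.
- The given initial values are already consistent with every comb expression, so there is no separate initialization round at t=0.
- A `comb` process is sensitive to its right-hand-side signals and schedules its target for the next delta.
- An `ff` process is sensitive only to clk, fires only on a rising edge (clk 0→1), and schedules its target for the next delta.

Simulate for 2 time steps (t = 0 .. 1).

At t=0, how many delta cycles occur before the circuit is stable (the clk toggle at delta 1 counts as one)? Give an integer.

t=0 Δ0: j=1 h=0 g=1 clk=0 m=1 c=1 k=0 e=0
  Δ1: clk:0→1
  Δ2: k:0→1
  Δ3: e:0→1
  (3Δ to stable)
t=1 Δ0: j=1 h=0 g=1 clk=1 m=1 c=1 k=1 e=1
  Δ1: clk:1→0
  (1Δ to stable)

3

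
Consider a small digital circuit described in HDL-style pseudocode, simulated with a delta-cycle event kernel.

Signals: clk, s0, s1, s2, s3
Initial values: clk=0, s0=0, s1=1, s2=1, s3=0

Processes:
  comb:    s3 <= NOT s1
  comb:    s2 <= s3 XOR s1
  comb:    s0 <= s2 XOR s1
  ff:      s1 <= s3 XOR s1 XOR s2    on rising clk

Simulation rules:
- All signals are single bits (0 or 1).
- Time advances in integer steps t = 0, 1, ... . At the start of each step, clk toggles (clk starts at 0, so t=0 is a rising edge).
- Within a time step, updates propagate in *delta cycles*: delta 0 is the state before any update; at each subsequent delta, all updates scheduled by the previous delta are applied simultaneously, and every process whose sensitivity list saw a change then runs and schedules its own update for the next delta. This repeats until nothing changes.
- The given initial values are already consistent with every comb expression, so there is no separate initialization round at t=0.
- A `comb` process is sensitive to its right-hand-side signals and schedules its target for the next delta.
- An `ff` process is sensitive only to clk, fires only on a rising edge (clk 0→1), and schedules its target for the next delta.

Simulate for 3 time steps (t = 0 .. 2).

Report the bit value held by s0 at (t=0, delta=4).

[bits: clk,s3,s1,s2,s0]
t=0: Δ0=00110 Δ1=10110 Δ2=10010 Δ3=11001 Δ4=11010 Δ5=11011 | 5Δ
t=1: Δ0=11011 Δ1=01011 | 1Δ
t=2: Δ0=01011 Δ1=11011 | 1Δ

0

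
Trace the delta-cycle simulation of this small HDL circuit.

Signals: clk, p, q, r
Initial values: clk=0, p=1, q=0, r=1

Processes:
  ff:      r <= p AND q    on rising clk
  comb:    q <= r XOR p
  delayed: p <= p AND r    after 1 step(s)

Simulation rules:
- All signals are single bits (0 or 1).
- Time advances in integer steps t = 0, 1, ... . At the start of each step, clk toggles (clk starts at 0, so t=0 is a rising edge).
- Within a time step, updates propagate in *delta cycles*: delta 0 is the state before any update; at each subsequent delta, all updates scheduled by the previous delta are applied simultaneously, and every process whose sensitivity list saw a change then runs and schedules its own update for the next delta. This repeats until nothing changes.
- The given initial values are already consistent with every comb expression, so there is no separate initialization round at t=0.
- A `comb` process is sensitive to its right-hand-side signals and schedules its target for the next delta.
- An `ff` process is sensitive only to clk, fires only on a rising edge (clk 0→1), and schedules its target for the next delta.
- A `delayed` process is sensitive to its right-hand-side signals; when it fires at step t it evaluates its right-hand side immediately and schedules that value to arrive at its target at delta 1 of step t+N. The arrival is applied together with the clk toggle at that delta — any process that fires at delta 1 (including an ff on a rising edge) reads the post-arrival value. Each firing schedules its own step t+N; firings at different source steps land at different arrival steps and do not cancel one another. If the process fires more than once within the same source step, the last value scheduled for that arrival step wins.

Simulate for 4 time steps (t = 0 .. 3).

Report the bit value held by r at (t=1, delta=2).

0

t=0 Δ0: q=0 clk=0 p=1 r=1
  Δ1: clk:0→1
  Δ2: r:1→0
  Δ3: q:0→1
  (3Δ to stable)
t=1 Δ0: q=1 clk=1 p=1 r=0
  Δ1: clk:1→0, p:1→0
  Δ2: q:1→0
  (2Δ to stable)
t=2 Δ0: q=0 clk=0 p=0 r=0
  Δ1: clk:0→1
  (1Δ to stable)
t=3 Δ0: q=0 clk=1 p=0 r=0
  Δ1: clk:1→0
  (1Δ to stable)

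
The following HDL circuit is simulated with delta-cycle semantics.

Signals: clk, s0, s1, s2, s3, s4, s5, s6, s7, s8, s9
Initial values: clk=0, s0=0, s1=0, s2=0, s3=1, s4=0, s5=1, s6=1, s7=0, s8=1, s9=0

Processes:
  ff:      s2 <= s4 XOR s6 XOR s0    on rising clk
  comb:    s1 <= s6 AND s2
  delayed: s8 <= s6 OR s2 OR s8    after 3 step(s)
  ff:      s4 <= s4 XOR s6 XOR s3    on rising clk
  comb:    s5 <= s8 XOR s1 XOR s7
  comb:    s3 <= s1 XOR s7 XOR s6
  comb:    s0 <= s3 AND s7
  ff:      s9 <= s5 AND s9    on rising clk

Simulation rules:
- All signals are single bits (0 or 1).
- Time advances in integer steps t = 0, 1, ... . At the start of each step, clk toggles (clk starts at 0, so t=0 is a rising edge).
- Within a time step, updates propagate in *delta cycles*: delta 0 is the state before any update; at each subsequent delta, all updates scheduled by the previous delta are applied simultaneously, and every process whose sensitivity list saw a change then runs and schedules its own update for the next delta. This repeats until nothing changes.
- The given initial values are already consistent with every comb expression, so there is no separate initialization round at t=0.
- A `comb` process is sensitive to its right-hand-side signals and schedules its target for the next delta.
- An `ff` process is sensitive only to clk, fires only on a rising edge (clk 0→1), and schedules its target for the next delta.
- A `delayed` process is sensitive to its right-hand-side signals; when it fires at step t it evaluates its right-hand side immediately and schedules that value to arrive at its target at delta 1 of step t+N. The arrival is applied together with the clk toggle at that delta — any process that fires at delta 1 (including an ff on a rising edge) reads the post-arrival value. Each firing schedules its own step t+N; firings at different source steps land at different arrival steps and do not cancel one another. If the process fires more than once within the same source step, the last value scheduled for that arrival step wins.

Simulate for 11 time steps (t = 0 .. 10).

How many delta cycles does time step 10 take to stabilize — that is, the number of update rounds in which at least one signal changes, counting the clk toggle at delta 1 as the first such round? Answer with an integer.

[bits: s3,s0,s5,s2,s6,s9,s8,s1,s4,s7,clk]
t=0: Δ0=10101010000 Δ1=10101010001 Δ2=10111010001 Δ3=10111011001 Δ4=00011011001 | 4Δ
t=1: Δ0=00011011001 Δ1=00011011000 | 1Δ
t=2: Δ0=00011011000 Δ1=00011011001 Δ2=00011011101 | 2Δ
t=3: Δ0=00011011101 Δ1=00011011100 | 1Δ
t=4: Δ0=00011011100 Δ1=00011011101 Δ2=00001011001 Δ3=00001010001 Δ4=10101010001 | 4Δ
t=5: Δ0=10101010001 Δ1=10101010000 | 1Δ
t=6: Δ0=10101010000 Δ1=10101010001 Δ2=10111010001 Δ3=10111011001 Δ4=00011011001 | 4Δ
t=7: Δ0=00011011001 Δ1=00011011000 | 1Δ
t=8: Δ0=00011011000 Δ1=00011011001 Δ2=00011011101 | 2Δ
t=9: Δ0=00011011101 Δ1=00011011100 | 1Δ
t=10: Δ0=00011011100 Δ1=00011011101 Δ2=00001011001 Δ3=00001010001 Δ4=10101010001 | 4Δ

4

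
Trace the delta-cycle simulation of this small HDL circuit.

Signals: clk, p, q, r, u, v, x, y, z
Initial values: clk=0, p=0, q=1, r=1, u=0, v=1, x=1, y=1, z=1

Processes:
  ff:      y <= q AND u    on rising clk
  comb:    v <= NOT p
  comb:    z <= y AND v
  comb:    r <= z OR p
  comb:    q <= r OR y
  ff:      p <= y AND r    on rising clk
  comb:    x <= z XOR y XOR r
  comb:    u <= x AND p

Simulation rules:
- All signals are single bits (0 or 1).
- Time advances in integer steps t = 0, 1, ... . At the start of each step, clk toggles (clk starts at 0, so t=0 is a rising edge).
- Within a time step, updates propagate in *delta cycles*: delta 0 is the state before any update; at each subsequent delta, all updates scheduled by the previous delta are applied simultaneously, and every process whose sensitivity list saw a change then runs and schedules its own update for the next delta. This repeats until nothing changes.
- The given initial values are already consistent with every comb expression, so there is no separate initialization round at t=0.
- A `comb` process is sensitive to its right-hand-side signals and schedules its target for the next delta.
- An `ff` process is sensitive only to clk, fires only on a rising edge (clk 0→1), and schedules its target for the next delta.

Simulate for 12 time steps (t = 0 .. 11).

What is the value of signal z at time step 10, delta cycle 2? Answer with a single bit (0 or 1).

0

t=0 Δ0: u=0 p=0 r=1 clk=0 x=1 y=1 v=1 q=1 z=1
  Δ1: clk:0→1
  Δ2: p:0→1, y:1→0
  Δ3: u:0→1, x:1→0, v:1→0, z:1→0
  Δ4: u:1→0, x:0→1
  Δ5: u:0→1
  (5Δ to stable)
t=1 Δ0: u=1 p=1 r=1 clk=1 x=1 y=0 v=0 q=1 z=0
  Δ1: clk:1→0
  (1Δ to stable)
t=2 Δ0: u=1 p=1 r=1 clk=0 x=1 y=0 v=0 q=1 z=0
  Δ1: clk:0→1
  Δ2: p:1→0, y:0→1
  Δ3: u:1→0, r:1→0, x:1→0, v:0→1
  Δ4: x:0→1, z:0→1
  Δ5: r:0→1, x:1→0
  Δ6: x:0→1
  (6Δ to stable)
t=3 Δ0: u=0 p=0 r=1 clk=1 x=1 y=1 v=1 q=1 z=1
  Δ1: clk:1→0
  (1Δ to stable)
t=4 Δ0: u=0 p=0 r=1 clk=0 x=1 y=1 v=1 q=1 z=1
  Δ1: clk:0→1
  Δ2: p:0→1, y:1→0
  Δ3: u:0→1, x:1→0, v:1→0, z:1→0
  Δ4: u:1→0, x:0→1
  Δ5: u:0→1
  (5Δ to stable)
t=5 Δ0: u=1 p=1 r=1 clk=1 x=1 y=0 v=0 q=1 z=0
  Δ1: clk:1→0
  (1Δ to stable)
t=6 Δ0: u=1 p=1 r=1 clk=0 x=1 y=0 v=0 q=1 z=0
  Δ1: clk:0→1
  Δ2: p:1→0, y:0→1
  Δ3: u:1→0, r:1→0, x:1→0, v:0→1
  Δ4: x:0→1, z:0→1
  Δ5: r:0→1, x:1→0
  Δ6: x:0→1
  (6Δ to stable)
t=7 Δ0: u=0 p=0 r=1 clk=1 x=1 y=1 v=1 q=1 z=1
  Δ1: clk:1→0
  (1Δ to stable)
t=8 Δ0: u=0 p=0 r=1 clk=0 x=1 y=1 v=1 q=1 z=1
  Δ1: clk:0→1
  Δ2: p:0→1, y:1→0
  Δ3: u:0→1, x:1→0, v:1→0, z:1→0
  Δ4: u:1→0, x:0→1
  Δ5: u:0→1
  (5Δ to stable)
t=9 Δ0: u=1 p=1 r=1 clk=1 x=1 y=0 v=0 q=1 z=0
  Δ1: clk:1→0
  (1Δ to stable)
t=10 Δ0: u=1 p=1 r=1 clk=0 x=1 y=0 v=0 q=1 z=0
  Δ1: clk:0→1
  Δ2: p:1→0, y:0→1
  Δ3: u:1→0, r:1→0, x:1→0, v:0→1
  Δ4: x:0→1, z:0→1
  Δ5: r:0→1, x:1→0
  Δ6: x:0→1
  (6Δ to stable)
t=11 Δ0: u=0 p=0 r=1 clk=1 x=1 y=1 v=1 q=1 z=1
  Δ1: clk:1→0
  (1Δ to stable)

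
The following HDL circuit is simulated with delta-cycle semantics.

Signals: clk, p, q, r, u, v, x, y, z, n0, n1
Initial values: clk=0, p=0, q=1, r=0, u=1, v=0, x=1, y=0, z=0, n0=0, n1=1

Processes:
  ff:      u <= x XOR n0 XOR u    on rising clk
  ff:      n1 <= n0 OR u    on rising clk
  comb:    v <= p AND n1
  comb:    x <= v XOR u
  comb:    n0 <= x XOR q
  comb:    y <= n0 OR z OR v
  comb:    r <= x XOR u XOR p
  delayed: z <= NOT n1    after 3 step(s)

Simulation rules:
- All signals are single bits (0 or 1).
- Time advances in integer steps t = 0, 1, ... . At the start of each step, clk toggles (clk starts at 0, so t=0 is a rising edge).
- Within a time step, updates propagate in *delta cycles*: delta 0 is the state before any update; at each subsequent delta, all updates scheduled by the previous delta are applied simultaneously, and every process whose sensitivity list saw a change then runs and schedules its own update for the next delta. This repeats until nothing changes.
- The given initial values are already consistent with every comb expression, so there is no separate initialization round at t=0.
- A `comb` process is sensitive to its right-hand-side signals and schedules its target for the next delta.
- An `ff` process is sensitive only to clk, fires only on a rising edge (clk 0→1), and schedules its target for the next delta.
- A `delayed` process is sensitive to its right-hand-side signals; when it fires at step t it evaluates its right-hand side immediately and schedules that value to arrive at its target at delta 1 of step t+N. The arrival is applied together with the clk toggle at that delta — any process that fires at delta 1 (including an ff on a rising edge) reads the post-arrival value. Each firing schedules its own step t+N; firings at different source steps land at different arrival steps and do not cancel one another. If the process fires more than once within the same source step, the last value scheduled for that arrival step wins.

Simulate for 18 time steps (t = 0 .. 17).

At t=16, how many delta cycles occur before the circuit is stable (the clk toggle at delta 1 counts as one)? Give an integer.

[bits: x,v,q,z,y,p,u,r,n0,clk,n1]
t=0: Δ0=10100010001 Δ1=10100010011 Δ2=10100000011 Δ3=00100001011 Δ4=00100000111 Δ5=00101000111 | 5Δ
t=1: Δ0=00101000111 Δ1=00101000101 | 1Δ
t=2: Δ0=00101000101 Δ1=00101000111 Δ2=00101010111 Δ3=10101011111 Δ4=10101010011 Δ5=10100010011 | 5Δ
t=3: Δ0=10100010011 Δ1=10100010001 | 1Δ
t=4: Δ0=10100010001 Δ1=10100010011 Δ2=10100000011 Δ3=00100001011 Δ4=00100000111 Δ5=00101000111 | 5Δ
t=5: Δ0=00101000111 Δ1=00101000101 | 1Δ
t=6: Δ0=00101000101 Δ1=00101000111 Δ2=00101010111 Δ3=10101011111 Δ4=10101010011 Δ5=10100010011 | 5Δ
t=7: Δ0=10100010011 Δ1=10100010001 | 1Δ
t=8: Δ0=10100010001 Δ1=10100010011 Δ2=10100000011 Δ3=00100001011 Δ4=00100000111 Δ5=00101000111 | 5Δ
t=9: Δ0=00101000111 Δ1=00101000101 | 1Δ
t=10: Δ0=00101000101 Δ1=00101000111 Δ2=00101010111 Δ3=10101011111 Δ4=10101010011 Δ5=10100010011 | 5Δ
t=11: Δ0=10100010011 Δ1=10100010001 | 1Δ
t=12: Δ0=10100010001 Δ1=10100010011 Δ2=10100000011 Δ3=00100001011 Δ4=00100000111 Δ5=00101000111 | 5Δ
t=13: Δ0=00101000111 Δ1=00101000101 | 1Δ
t=14: Δ0=00101000101 Δ1=00101000111 Δ2=00101010111 Δ3=10101011111 Δ4=10101010011 Δ5=10100010011 | 5Δ
t=15: Δ0=10100010011 Δ1=10100010001 | 1Δ
t=16: Δ0=10100010001 Δ1=10100010011 Δ2=10100000011 Δ3=00100001011 Δ4=00100000111 Δ5=00101000111 | 5Δ
t=17: Δ0=00101000111 Δ1=00101000101 | 1Δ

5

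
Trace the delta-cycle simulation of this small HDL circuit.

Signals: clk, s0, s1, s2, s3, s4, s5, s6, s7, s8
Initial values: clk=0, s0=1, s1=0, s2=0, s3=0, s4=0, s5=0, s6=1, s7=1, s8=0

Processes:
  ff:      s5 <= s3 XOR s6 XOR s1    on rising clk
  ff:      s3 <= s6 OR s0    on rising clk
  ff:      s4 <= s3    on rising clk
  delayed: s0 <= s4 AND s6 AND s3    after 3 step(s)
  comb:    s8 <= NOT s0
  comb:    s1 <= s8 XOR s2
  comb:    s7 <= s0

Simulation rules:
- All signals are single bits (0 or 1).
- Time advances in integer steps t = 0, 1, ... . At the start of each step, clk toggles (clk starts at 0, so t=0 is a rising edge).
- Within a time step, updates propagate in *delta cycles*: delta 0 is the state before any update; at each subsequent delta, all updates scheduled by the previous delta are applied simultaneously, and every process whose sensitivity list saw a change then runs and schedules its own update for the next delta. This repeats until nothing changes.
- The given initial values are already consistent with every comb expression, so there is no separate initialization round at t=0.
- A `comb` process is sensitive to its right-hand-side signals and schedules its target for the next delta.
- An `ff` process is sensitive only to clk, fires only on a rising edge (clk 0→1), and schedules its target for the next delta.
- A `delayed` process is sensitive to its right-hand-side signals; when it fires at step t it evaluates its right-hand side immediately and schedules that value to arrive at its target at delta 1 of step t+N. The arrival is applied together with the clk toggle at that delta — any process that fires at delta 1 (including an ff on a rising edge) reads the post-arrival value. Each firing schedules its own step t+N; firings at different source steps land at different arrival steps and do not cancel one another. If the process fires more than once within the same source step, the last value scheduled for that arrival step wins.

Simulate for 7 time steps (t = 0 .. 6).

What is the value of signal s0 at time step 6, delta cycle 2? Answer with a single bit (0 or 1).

1

t=0 Δ0: s0=1 s8=0 s4=0 s1=0 s6=1 s2=0 s5=0 s3=0 clk=0 s7=1
  Δ1: clk:0→1
  Δ2: s5:0→1, s3:0→1
  (2Δ to stable)
t=1 Δ0: s0=1 s8=0 s4=0 s1=0 s6=1 s2=0 s5=1 s3=1 clk=1 s7=1
  Δ1: clk:1→0
  (1Δ to stable)
t=2 Δ0: s0=1 s8=0 s4=0 s1=0 s6=1 s2=0 s5=1 s3=1 clk=0 s7=1
  Δ1: clk:0→1
  Δ2: s4:0→1, s5:1→0
  (2Δ to stable)
t=3 Δ0: s0=1 s8=0 s4=1 s1=0 s6=1 s2=0 s5=0 s3=1 clk=1 s7=1
  Δ1: s0:1→0, clk:1→0
  Δ2: s8:0→1, s7:1→0
  Δ3: s1:0→1
  (3Δ to stable)
t=4 Δ0: s0=0 s8=1 s4=1 s1=1 s6=1 s2=0 s5=0 s3=1 clk=0 s7=0
  Δ1: clk:0→1
  Δ2: s5:0→1
  (2Δ to stable)
t=5 Δ0: s0=0 s8=1 s4=1 s1=1 s6=1 s2=0 s5=1 s3=1 clk=1 s7=0
  Δ1: s0:0→1, clk:1→0
  Δ2: s8:1→0, s7:0→1
  Δ3: s1:1→0
  (3Δ to stable)
t=6 Δ0: s0=1 s8=0 s4=1 s1=0 s6=1 s2=0 s5=1 s3=1 clk=0 s7=1
  Δ1: clk:0→1
  Δ2: s5:1→0
  (2Δ to stable)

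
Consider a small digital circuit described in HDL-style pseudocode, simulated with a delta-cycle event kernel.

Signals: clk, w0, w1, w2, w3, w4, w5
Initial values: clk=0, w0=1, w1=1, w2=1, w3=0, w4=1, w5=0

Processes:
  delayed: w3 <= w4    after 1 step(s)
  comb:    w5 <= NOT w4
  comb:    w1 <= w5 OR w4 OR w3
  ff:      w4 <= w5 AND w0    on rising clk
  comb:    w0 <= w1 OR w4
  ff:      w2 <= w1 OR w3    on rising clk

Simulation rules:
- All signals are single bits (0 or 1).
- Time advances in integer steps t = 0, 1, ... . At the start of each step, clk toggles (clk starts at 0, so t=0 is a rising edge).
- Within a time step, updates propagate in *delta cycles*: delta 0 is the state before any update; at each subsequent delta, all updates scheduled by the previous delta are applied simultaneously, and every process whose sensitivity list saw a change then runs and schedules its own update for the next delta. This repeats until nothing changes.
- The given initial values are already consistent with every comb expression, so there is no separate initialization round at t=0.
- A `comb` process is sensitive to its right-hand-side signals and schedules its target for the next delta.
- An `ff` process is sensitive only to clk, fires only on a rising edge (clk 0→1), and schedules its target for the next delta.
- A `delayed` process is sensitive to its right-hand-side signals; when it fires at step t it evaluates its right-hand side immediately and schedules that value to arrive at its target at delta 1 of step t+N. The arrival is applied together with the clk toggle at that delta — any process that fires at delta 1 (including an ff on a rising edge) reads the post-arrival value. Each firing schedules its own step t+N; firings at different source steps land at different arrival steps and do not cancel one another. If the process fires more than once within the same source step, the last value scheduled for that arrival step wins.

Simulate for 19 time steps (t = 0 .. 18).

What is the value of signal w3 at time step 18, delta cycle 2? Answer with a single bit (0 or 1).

0

[bits: w4,w5,w3,clk,w0,w2,w1]
t=0: Δ0=1000111 Δ1=1001111 Δ2=0001111 Δ3=0101110 Δ4=0101011 Δ5=0101111 | 5Δ
t=1: Δ0=0101111 Δ1=0100111 | 1Δ
t=2: Δ0=0100111 Δ1=0101111 Δ2=1101111 Δ3=1001111 | 3Δ
t=3: Δ0=1001111 Δ1=1010111 | 1Δ
t=4: Δ0=1010111 Δ1=1011111 Δ2=0011111 Δ3=0111111 | 3Δ
t=5: Δ0=0111111 Δ1=0100111 | 1Δ
t=6: Δ0=0100111 Δ1=0101111 Δ2=1101111 Δ3=1001111 | 3Δ
t=7: Δ0=1001111 Δ1=1010111 | 1Δ
t=8: Δ0=1010111 Δ1=1011111 Δ2=0011111 Δ3=0111111 | 3Δ
t=9: Δ0=0111111 Δ1=0100111 | 1Δ
t=10: Δ0=0100111 Δ1=0101111 Δ2=1101111 Δ3=1001111 | 3Δ
t=11: Δ0=1001111 Δ1=1010111 | 1Δ
t=12: Δ0=1010111 Δ1=1011111 Δ2=0011111 Δ3=0111111 | 3Δ
t=13: Δ0=0111111 Δ1=0100111 | 1Δ
t=14: Δ0=0100111 Δ1=0101111 Δ2=1101111 Δ3=1001111 | 3Δ
t=15: Δ0=1001111 Δ1=1010111 | 1Δ
t=16: Δ0=1010111 Δ1=1011111 Δ2=0011111 Δ3=0111111 | 3Δ
t=17: Δ0=0111111 Δ1=0100111 | 1Δ
t=18: Δ0=0100111 Δ1=0101111 Δ2=1101111 Δ3=1001111 | 3Δ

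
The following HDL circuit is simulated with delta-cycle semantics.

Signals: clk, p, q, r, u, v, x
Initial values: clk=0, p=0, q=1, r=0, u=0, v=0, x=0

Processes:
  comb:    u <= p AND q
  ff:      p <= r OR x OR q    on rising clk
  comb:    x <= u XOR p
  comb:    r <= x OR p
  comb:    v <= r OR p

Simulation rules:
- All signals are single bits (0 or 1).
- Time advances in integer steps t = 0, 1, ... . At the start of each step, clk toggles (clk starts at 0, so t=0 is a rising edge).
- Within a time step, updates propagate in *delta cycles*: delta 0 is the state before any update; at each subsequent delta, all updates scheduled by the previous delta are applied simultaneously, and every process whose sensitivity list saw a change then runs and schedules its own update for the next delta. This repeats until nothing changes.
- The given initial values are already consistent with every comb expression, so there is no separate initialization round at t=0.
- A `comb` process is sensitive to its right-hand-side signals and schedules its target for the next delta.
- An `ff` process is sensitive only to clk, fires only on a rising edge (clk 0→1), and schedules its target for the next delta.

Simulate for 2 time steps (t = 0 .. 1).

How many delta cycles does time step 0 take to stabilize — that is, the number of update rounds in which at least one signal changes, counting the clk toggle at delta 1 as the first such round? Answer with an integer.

4

[bits: v,p,r,x,q,u,clk]
t=0: Δ0=0000100 Δ1=0000101 Δ2=0100101 Δ3=1111111 Δ4=1110111 | 4Δ
t=1: Δ0=1110111 Δ1=1110110 | 1Δ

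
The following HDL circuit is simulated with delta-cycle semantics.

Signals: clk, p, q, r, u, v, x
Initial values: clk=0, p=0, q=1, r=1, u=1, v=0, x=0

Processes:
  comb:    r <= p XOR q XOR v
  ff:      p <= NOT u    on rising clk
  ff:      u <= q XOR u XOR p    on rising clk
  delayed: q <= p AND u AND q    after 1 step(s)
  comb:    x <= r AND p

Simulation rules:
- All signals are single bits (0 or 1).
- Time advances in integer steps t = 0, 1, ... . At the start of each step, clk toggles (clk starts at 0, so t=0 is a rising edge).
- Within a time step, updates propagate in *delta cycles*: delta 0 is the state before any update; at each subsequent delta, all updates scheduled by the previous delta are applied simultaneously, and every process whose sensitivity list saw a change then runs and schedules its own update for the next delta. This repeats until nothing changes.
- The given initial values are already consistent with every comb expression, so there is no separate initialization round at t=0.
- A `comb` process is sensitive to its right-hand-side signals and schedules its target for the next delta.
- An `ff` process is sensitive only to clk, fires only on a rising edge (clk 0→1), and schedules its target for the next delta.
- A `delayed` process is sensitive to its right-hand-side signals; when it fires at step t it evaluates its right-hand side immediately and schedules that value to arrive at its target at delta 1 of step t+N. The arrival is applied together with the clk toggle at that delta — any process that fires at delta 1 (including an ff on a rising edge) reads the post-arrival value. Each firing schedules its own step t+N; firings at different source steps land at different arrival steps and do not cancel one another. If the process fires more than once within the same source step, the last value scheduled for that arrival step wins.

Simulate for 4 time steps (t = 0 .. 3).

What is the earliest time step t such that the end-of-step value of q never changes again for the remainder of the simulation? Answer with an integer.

t=0 Δ0: u=1 q=1 v=0 x=0 p=0 clk=0 r=1
  Δ1: clk:0→1
  Δ2: u:1→0
  (2Δ to stable)
t=1 Δ0: u=0 q=1 v=0 x=0 p=0 clk=1 r=1
  Δ1: q:1→0, clk:1→0
  Δ2: r:1→0
  (2Δ to stable)
t=2 Δ0: u=0 q=0 v=0 x=0 p=0 clk=0 r=0
  Δ1: clk:0→1
  Δ2: p:0→1
  Δ3: r:0→1
  Δ4: x:0→1
  (4Δ to stable)
t=3 Δ0: u=0 q=0 v=0 x=1 p=1 clk=1 r=1
  Δ1: clk:1→0
  (1Δ to stable)

1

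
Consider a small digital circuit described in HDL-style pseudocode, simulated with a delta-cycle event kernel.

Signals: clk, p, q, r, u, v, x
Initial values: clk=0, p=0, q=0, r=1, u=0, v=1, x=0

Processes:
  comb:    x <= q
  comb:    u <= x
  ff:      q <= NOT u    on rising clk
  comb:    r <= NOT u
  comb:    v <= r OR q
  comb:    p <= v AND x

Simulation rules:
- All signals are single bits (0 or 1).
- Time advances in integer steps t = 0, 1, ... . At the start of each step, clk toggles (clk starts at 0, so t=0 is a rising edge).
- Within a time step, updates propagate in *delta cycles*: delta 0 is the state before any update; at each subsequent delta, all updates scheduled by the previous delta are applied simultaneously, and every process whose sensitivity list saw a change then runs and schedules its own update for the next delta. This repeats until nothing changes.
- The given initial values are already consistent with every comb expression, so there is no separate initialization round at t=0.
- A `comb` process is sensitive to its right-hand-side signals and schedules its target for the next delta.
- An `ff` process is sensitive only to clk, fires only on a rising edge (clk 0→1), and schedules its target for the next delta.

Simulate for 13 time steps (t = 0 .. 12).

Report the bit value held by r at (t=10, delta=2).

0

t0.Δ0 x=0 r=1 q=0 u=0 clk=0 p=0 v=1
t0.Δ1 x=0 r=1 q=0 u=0 clk=1 p=0 v=1
t0.Δ2 x=0 r=1 q=1 u=0 clk=1 p=0 v=1
t0.Δ3 x=1 r=1 q=1 u=0 clk=1 p=0 v=1
t0.Δ4 x=1 r=1 q=1 u=1 clk=1 p=1 v=1
t0.Δ5 x=1 r=0 q=1 u=1 clk=1 p=1 v=1
t1.Δ0 x=1 r=0 q=1 u=1 clk=1 p=1 v=1
t1.Δ1 x=1 r=0 q=1 u=1 clk=0 p=1 v=1
t2.Δ0 x=1 r=0 q=1 u=1 clk=0 p=1 v=1
t2.Δ1 x=1 r=0 q=1 u=1 clk=1 p=1 v=1
t2.Δ2 x=1 r=0 q=0 u=1 clk=1 p=1 v=1
t2.Δ3 x=0 r=0 q=0 u=1 clk=1 p=1 v=0
t2.Δ4 x=0 r=0 q=0 u=0 clk=1 p=0 v=0
t2.Δ5 x=0 r=1 q=0 u=0 clk=1 p=0 v=0
t2.Δ6 x=0 r=1 q=0 u=0 clk=1 p=0 v=1
t3.Δ0 x=0 r=1 q=0 u=0 clk=1 p=0 v=1
t3.Δ1 x=0 r=1 q=0 u=0 clk=0 p=0 v=1
t4.Δ0 x=0 r=1 q=0 u=0 clk=0 p=0 v=1
t4.Δ1 x=0 r=1 q=0 u=0 clk=1 p=0 v=1
t4.Δ2 x=0 r=1 q=1 u=0 clk=1 p=0 v=1
t4.Δ3 x=1 r=1 q=1 u=0 clk=1 p=0 v=1
t4.Δ4 x=1 r=1 q=1 u=1 clk=1 p=1 v=1
t4.Δ5 x=1 r=0 q=1 u=1 clk=1 p=1 v=1
t5.Δ0 x=1 r=0 q=1 u=1 clk=1 p=1 v=1
t5.Δ1 x=1 r=0 q=1 u=1 clk=0 p=1 v=1
t6.Δ0 x=1 r=0 q=1 u=1 clk=0 p=1 v=1
t6.Δ1 x=1 r=0 q=1 u=1 clk=1 p=1 v=1
t6.Δ2 x=1 r=0 q=0 u=1 clk=1 p=1 v=1
t6.Δ3 x=0 r=0 q=0 u=1 clk=1 p=1 v=0
t6.Δ4 x=0 r=0 q=0 u=0 clk=1 p=0 v=0
t6.Δ5 x=0 r=1 q=0 u=0 clk=1 p=0 v=0
t6.Δ6 x=0 r=1 q=0 u=0 clk=1 p=0 v=1
t7.Δ0 x=0 r=1 q=0 u=0 clk=1 p=0 v=1
t7.Δ1 x=0 r=1 q=0 u=0 clk=0 p=0 v=1
t8.Δ0 x=0 r=1 q=0 u=0 clk=0 p=0 v=1
t8.Δ1 x=0 r=1 q=0 u=0 clk=1 p=0 v=1
t8.Δ2 x=0 r=1 q=1 u=0 clk=1 p=0 v=1
t8.Δ3 x=1 r=1 q=1 u=0 clk=1 p=0 v=1
t8.Δ4 x=1 r=1 q=1 u=1 clk=1 p=1 v=1
t8.Δ5 x=1 r=0 q=1 u=1 clk=1 p=1 v=1
t9.Δ0 x=1 r=0 q=1 u=1 clk=1 p=1 v=1
t9.Δ1 x=1 r=0 q=1 u=1 clk=0 p=1 v=1
t10.Δ0 x=1 r=0 q=1 u=1 clk=0 p=1 v=1
t10.Δ1 x=1 r=0 q=1 u=1 clk=1 p=1 v=1
t10.Δ2 x=1 r=0 q=0 u=1 clk=1 p=1 v=1
t10.Δ3 x=0 r=0 q=0 u=1 clk=1 p=1 v=0
t10.Δ4 x=0 r=0 q=0 u=0 clk=1 p=0 v=0
t10.Δ5 x=0 r=1 q=0 u=0 clk=1 p=0 v=0
t10.Δ6 x=0 r=1 q=0 u=0 clk=1 p=0 v=1
t11.Δ0 x=0 r=1 q=0 u=0 clk=1 p=0 v=1
t11.Δ1 x=0 r=1 q=0 u=0 clk=0 p=0 v=1
t12.Δ0 x=0 r=1 q=0 u=0 clk=0 p=0 v=1
t12.Δ1 x=0 r=1 q=0 u=0 clk=1 p=0 v=1
t12.Δ2 x=0 r=1 q=1 u=0 clk=1 p=0 v=1
t12.Δ3 x=1 r=1 q=1 u=0 clk=1 p=0 v=1
t12.Δ4 x=1 r=1 q=1 u=1 clk=1 p=1 v=1
t12.Δ5 x=1 r=0 q=1 u=1 clk=1 p=1 v=1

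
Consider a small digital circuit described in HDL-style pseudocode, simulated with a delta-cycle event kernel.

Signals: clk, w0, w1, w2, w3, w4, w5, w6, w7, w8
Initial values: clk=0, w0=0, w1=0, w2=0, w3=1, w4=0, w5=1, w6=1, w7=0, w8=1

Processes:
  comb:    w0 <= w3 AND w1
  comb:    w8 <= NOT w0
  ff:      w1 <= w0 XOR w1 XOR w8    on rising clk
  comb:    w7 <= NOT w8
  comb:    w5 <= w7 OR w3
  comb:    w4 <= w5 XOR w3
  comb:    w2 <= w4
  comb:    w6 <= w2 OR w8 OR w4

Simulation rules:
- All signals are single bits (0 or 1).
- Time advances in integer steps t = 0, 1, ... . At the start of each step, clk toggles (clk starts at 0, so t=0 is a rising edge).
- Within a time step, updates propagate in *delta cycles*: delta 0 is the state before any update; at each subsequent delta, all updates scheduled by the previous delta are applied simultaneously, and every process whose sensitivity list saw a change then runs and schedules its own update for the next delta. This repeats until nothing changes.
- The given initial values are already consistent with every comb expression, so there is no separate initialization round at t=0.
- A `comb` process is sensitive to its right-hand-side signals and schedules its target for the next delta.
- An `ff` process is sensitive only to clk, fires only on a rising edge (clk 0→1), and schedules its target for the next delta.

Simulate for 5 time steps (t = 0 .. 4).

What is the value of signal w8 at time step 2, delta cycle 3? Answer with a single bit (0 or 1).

0

[bits: w3,w8,clk,w0,w5,w6,w7,w2,w4,w1]
t=0: Δ0=1100110000 Δ1=1110110000 Δ2=1110110001 Δ3=1111110001 Δ4=1011110001 Δ5=1011101001 | 5Δ
t=1: Δ0=1011101001 Δ1=1001101001 | 1Δ
t=2: Δ0=1001101001 Δ1=1011101001 Δ2=1011101000 Δ3=1010101000 Δ4=1110101000 Δ5=1110110000 | 5Δ
t=3: Δ0=1110110000 Δ1=1100110000 | 1Δ
t=4: Δ0=1100110000 Δ1=1110110000 Δ2=1110110001 Δ3=1111110001 Δ4=1011110001 Δ5=1011101001 | 5Δ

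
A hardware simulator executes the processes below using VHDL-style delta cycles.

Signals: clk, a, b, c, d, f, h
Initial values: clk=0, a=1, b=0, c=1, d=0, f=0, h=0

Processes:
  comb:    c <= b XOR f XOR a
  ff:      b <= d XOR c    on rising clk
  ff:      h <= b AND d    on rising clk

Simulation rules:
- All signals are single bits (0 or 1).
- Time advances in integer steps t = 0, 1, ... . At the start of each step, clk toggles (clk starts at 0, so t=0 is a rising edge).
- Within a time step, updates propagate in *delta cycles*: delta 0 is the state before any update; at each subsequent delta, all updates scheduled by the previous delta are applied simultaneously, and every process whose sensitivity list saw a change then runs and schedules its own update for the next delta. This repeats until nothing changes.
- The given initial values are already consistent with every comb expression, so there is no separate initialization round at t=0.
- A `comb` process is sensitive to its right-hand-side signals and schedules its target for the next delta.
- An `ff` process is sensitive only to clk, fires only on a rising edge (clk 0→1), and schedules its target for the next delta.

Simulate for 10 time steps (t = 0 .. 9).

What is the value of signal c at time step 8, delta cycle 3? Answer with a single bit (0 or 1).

0

t0.Δ0 a=1 b=0 c=1 h=0 clk=0 d=0 f=0
t0.Δ1 a=1 b=0 c=1 h=0 clk=1 d=0 f=0
t0.Δ2 a=1 b=1 c=1 h=0 clk=1 d=0 f=0
t0.Δ3 a=1 b=1 c=0 h=0 clk=1 d=0 f=0
t1.Δ0 a=1 b=1 c=0 h=0 clk=1 d=0 f=0
t1.Δ1 a=1 b=1 c=0 h=0 clk=0 d=0 f=0
t2.Δ0 a=1 b=1 c=0 h=0 clk=0 d=0 f=0
t2.Δ1 a=1 b=1 c=0 h=0 clk=1 d=0 f=0
t2.Δ2 a=1 b=0 c=0 h=0 clk=1 d=0 f=0
t2.Δ3 a=1 b=0 c=1 h=0 clk=1 d=0 f=0
t3.Δ0 a=1 b=0 c=1 h=0 clk=1 d=0 f=0
t3.Δ1 a=1 b=0 c=1 h=0 clk=0 d=0 f=0
t4.Δ0 a=1 b=0 c=1 h=0 clk=0 d=0 f=0
t4.Δ1 a=1 b=0 c=1 h=0 clk=1 d=0 f=0
t4.Δ2 a=1 b=1 c=1 h=0 clk=1 d=0 f=0
t4.Δ3 a=1 b=1 c=0 h=0 clk=1 d=0 f=0
t5.Δ0 a=1 b=1 c=0 h=0 clk=1 d=0 f=0
t5.Δ1 a=1 b=1 c=0 h=0 clk=0 d=0 f=0
t6.Δ0 a=1 b=1 c=0 h=0 clk=0 d=0 f=0
t6.Δ1 a=1 b=1 c=0 h=0 clk=1 d=0 f=0
t6.Δ2 a=1 b=0 c=0 h=0 clk=1 d=0 f=0
t6.Δ3 a=1 b=0 c=1 h=0 clk=1 d=0 f=0
t7.Δ0 a=1 b=0 c=1 h=0 clk=1 d=0 f=0
t7.Δ1 a=1 b=0 c=1 h=0 clk=0 d=0 f=0
t8.Δ0 a=1 b=0 c=1 h=0 clk=0 d=0 f=0
t8.Δ1 a=1 b=0 c=1 h=0 clk=1 d=0 f=0
t8.Δ2 a=1 b=1 c=1 h=0 clk=1 d=0 f=0
t8.Δ3 a=1 b=1 c=0 h=0 clk=1 d=0 f=0
t9.Δ0 a=1 b=1 c=0 h=0 clk=1 d=0 f=0
t9.Δ1 a=1 b=1 c=0 h=0 clk=0 d=0 f=0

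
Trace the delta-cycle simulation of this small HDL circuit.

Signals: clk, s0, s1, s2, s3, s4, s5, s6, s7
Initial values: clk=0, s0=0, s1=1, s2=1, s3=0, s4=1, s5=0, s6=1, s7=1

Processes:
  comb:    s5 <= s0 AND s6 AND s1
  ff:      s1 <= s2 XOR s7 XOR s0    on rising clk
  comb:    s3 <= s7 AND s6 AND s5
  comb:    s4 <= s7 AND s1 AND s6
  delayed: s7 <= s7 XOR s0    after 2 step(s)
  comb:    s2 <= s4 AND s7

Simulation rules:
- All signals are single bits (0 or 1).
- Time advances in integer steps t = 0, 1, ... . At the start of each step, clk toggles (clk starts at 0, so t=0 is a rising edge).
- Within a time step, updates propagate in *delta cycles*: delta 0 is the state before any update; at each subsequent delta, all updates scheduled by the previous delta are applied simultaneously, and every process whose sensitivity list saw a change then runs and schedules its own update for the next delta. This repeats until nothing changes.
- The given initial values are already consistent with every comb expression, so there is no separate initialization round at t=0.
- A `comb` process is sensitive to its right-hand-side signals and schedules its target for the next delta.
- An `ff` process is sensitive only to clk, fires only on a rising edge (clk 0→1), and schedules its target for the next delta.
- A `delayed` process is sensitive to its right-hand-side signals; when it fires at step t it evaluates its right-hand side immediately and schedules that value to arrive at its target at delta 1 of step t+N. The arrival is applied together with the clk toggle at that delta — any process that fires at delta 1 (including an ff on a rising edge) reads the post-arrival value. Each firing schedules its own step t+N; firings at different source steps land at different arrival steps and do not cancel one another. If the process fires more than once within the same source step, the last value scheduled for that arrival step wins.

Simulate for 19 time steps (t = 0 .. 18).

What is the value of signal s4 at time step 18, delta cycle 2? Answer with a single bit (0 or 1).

0

[bits: s5,s1,s7,s6,s3,s0,s2,s4,clk]
t=0: Δ0=011100110 Δ1=011100111 Δ2=001100111 Δ3=001100101 Δ4=001100001 | 4Δ
t=1: Δ0=001100001 Δ1=001100000 | 1Δ
t=2: Δ0=001100000 Δ1=001100001 Δ2=011100001 Δ3=011100011 Δ4=011100111 | 4Δ
t=3: Δ0=011100111 Δ1=011100110 | 1Δ
t=4: Δ0=011100110 Δ1=011100111 Δ2=001100111 Δ3=001100101 Δ4=001100001 | 4Δ
t=5: Δ0=001100001 Δ1=001100000 | 1Δ
t=6: Δ0=001100000 Δ1=001100001 Δ2=011100001 Δ3=011100011 Δ4=011100111 | 4Δ
t=7: Δ0=011100111 Δ1=011100110 | 1Δ
t=8: Δ0=011100110 Δ1=011100111 Δ2=001100111 Δ3=001100101 Δ4=001100001 | 4Δ
t=9: Δ0=001100001 Δ1=001100000 | 1Δ
t=10: Δ0=001100000 Δ1=001100001 Δ2=011100001 Δ3=011100011 Δ4=011100111 | 4Δ
t=11: Δ0=011100111 Δ1=011100110 | 1Δ
t=12: Δ0=011100110 Δ1=011100111 Δ2=001100111 Δ3=001100101 Δ4=001100001 | 4Δ
t=13: Δ0=001100001 Δ1=001100000 | 1Δ
t=14: Δ0=001100000 Δ1=001100001 Δ2=011100001 Δ3=011100011 Δ4=011100111 | 4Δ
t=15: Δ0=011100111 Δ1=011100110 | 1Δ
t=16: Δ0=011100110 Δ1=011100111 Δ2=001100111 Δ3=001100101 Δ4=001100001 | 4Δ
t=17: Δ0=001100001 Δ1=001100000 | 1Δ
t=18: Δ0=001100000 Δ1=001100001 Δ2=011100001 Δ3=011100011 Δ4=011100111 | 4Δ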